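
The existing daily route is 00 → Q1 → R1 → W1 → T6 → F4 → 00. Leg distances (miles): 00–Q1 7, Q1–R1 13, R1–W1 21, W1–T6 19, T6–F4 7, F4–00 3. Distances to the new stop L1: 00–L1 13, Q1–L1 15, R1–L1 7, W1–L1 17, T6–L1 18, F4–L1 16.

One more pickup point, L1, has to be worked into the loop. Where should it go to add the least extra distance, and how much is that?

+3 miles — insert L1 between R1 and W1.

Insertion cost between consecutive stops i–j is d(i,L1) + d(L1,j) − d(i,j):
  between 00 and Q1: 13 + 15 − 7 = 21
  between Q1 and R1: 15 + 7 − 13 = 9
  between R1 and W1: 7 + 17 − 21 = 3
  between W1 and T6: 17 + 18 − 19 = 16
  between T6 and F4: 18 + 16 − 7 = 27
  between F4 and 00: 16 + 13 − 3 = 26
Cheapest insertion is between R1 and W1, adding 3.
New total = 70 + 3 = 73.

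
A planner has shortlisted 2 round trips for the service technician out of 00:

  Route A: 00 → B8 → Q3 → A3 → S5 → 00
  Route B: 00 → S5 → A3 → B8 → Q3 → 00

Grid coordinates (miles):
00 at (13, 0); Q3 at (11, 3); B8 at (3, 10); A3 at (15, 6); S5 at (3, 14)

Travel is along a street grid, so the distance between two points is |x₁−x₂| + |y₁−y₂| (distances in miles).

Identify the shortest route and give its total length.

Route A: 20 + 15 + 7 + 20 + 24 = 86
Route B: 24 + 20 + 16 + 15 + 5 = 80

Shortest is Route B, total 80 miles.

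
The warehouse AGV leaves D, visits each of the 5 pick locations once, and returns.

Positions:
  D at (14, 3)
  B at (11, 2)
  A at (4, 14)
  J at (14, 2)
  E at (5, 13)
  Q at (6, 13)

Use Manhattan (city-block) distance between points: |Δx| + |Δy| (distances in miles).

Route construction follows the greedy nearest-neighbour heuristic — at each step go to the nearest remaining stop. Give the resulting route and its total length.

Total distance 44 miles via the nearest-neighbour route D → J → B → Q → E → A → D.

From D: distances to unvisited — J=1, B=4, Q=18, E=19, A=21. Nearest is J (1).
From J: distances to unvisited — B=3, Q=19, E=20, A=22. Nearest is B (3).
From B: distances to unvisited — Q=16, E=17, A=19. Nearest is Q (16).
From Q: distances to unvisited — E=1, A=3. Nearest is E (1).
From E: distances to unvisited — A=2. Nearest is A (2).
Return A→D: 21.
Total = 1 + 3 + 16 + 1 + 2 + 21 = 44.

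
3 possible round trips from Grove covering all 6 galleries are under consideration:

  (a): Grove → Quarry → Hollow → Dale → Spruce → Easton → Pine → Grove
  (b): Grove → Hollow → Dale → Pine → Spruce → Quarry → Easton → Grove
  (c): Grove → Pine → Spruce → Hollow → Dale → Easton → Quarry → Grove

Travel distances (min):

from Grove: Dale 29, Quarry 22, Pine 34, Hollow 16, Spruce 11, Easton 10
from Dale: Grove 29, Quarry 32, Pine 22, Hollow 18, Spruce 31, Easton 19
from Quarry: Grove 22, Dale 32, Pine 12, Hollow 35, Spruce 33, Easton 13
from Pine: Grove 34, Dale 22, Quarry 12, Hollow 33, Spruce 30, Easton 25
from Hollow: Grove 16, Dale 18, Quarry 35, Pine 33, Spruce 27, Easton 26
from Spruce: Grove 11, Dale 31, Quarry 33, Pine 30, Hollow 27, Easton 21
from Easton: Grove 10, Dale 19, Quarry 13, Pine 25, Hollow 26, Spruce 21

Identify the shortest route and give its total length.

142 min — (b) is the shortest.

(a): 22 + 35 + 18 + 31 + 21 + 25 + 34 = 186
(b): 16 + 18 + 22 + 30 + 33 + 13 + 10 = 142
(c): 34 + 30 + 27 + 18 + 19 + 13 + 22 = 163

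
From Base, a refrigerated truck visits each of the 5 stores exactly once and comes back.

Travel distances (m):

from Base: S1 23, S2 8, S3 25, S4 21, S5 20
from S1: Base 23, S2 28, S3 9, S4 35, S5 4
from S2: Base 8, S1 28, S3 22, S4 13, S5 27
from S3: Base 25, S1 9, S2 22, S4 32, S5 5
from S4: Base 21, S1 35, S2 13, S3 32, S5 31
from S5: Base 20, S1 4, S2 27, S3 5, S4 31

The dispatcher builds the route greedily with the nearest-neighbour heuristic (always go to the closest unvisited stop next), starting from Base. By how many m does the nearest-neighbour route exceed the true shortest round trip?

5 m longer than the optimal tour.

From Base: S2=8, S5=20, S4=21, S1=23, S3=25 → choose S2 (8).
From S2: S4=13, S3=22, S5=27, S1=28 → choose S4 (13).
From S4: S5=31, S3=32, S1=35 → choose S5 (31).
From S5: S1=4, S3=5 → choose S1 (4).
From S1: S3=9 → choose S3 (9).
NN route Base → S2 → S4 → S5 → S1 → S3 → Base costs 90.
Optimal: Base → S1 → S5 → S3 → S4 → S2 → Base costs 85 (by enumerating all 60 distinct tours).
Excess = 90 − 85 = 5.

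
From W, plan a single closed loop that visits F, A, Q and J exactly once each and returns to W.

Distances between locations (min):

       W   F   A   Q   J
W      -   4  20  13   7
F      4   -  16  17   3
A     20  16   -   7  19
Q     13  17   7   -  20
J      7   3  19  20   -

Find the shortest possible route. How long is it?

Shortest round trip = 46 min.

There are 12 distinct closed tours to check (reversals are equivalent).
W-F-A-Q-J-W: 4+16+7+20+7 = 54
W-F-A-J-Q-W: 4+16+19+20+13 = 72
W-F-Q-A-J-W: 4+17+7+19+7 = 54
W-F-Q-J-A-W: 4+17+20+19+20 = 80
W-F-J-A-Q-W: 4+3+19+7+13 = 46
W-F-J-Q-A-W: 4+3+20+7+20 = 54
W-A-F-Q-J-W: 20+16+17+20+7 = 80
W-A-F-J-Q-W: 20+16+3+20+13 = 72
W-A-Q-F-J-W: 20+7+17+3+7 = 54
W-A-J-F-Q-W: 20+19+3+17+13 = 72
W-Q-F-A-J-W: 13+17+16+19+7 = 72
W-Q-A-F-J-W: 13+7+16+3+7 = 46
The minimum is 46.
One optimal route: W → F → J → A → Q → W (or its reverse).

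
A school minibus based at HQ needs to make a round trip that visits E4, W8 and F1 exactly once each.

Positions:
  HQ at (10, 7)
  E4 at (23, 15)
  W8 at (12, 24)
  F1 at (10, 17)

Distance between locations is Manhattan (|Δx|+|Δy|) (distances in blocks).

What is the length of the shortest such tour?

60 blocks — the shortest possible round trip.

HQ→E4→W8→F1→HQ: 21+20+9+10 = 60
HQ→E4→F1→W8→HQ: 21+15+9+19 = 64
HQ→W8→E4→F1→HQ: 19+20+15+10 = 64
The minimum is 60.
One optimal route: HQ → E4 → W8 → F1 → HQ (or its reverse).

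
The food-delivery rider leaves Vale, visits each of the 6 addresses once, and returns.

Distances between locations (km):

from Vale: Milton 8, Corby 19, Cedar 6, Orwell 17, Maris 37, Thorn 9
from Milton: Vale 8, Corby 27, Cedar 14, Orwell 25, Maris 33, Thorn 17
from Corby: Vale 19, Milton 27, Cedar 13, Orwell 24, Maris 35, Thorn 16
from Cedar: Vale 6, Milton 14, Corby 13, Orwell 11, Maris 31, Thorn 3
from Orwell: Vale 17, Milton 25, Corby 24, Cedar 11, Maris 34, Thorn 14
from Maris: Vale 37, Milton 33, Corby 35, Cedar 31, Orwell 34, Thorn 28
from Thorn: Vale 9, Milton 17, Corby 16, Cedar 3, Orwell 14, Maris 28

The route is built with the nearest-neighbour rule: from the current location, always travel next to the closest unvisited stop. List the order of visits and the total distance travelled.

Vale → [Cedar:6 / Milton:8 / Thorn:9 / Orwell:17 / Corby:19 / Maris:37] → Cedar (6)
Cedar → [Thorn:3 / Orwell:11 / Corby:13 / Milton:14 / Maris:31] → Thorn (3)
Thorn → [Orwell:14 / Corby:16 / Milton:17 / Maris:28] → Orwell (14)
Orwell → [Corby:24 / Milton:25 / Maris:34] → Corby (24)
Corby → [Milton:27 / Maris:35] → Milton (27)
Milton → [Maris:33] → Maris (33)
Return Maris→Vale: 37.
Total = 6 + 3 + 14 + 24 + 27 + 33 + 37 = 144.

144 km along Vale → Cedar → Thorn → Orwell → Corby → Milton → Maris → Vale.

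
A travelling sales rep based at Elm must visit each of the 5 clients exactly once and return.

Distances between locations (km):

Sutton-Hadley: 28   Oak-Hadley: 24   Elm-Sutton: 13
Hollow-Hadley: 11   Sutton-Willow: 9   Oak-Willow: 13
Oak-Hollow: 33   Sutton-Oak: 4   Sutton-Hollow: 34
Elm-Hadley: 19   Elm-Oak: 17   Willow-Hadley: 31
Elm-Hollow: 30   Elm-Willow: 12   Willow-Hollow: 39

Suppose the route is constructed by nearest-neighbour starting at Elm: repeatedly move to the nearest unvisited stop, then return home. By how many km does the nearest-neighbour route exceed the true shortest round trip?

Excess over optimum: 2 km.

From Elm: Willow=12, Sutton=13, Oak=17, Hadley=19, Hollow=30 → choose Willow (12).
From Willow: Sutton=9, Oak=13, Hadley=31, Hollow=39 → choose Sutton (9).
From Sutton: Oak=4, Hadley=28, Hollow=34 → choose Oak (4).
From Oak: Hadley=24, Hollow=33 → choose Hadley (24).
From Hadley: Hollow=11 → choose Hollow (11).
NN route Elm → Willow → Sutton → Oak → Hadley → Hollow → Elm costs 90.
Optimal: Elm → Willow → Sutton → Oak → Hollow → Hadley → Elm costs 88 (by enumerating all 60 distinct tours).
Excess = 90 − 88 = 2.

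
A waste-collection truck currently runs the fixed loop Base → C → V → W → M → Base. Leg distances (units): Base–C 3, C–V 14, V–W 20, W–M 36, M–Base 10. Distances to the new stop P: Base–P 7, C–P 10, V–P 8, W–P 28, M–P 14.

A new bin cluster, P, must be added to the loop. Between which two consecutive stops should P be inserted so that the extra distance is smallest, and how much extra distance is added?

+4 — insert P between C and V.

Insertion cost between consecutive stops i–j is d(i,P) + d(P,j) − d(i,j):
  between Base and C: 7 + 10 − 3 = 14
  between C and V: 10 + 8 − 14 = 4
  between V and W: 8 + 28 − 20 = 16
  between W and M: 28 + 14 − 36 = 6
  between M and Base: 14 + 7 − 10 = 11
Cheapest insertion is between C and V, adding 4.
New total = 83 + 4 = 87.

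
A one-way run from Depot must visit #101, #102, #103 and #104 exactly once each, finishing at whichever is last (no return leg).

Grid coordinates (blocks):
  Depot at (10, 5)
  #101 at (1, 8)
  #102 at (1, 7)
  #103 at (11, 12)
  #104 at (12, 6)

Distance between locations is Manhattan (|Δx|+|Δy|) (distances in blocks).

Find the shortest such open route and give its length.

There are 4! = 24 possible orderings.
Depot→#101→#102→#103→#104: 12+1+15+7 = 35
Depot→#101→#102→#104→#103: 12+1+12+7 = 32
Depot→#101→#103→#102→#104: 12+14+15+12 = 53
Depot→#101→#103→#104→#102: 12+14+7+12 = 45
Depot→#101→#104→#102→#103: 12+13+12+15 = 52
Depot→#101→#104→#103→#102: 12+13+7+15 = 47
Depot→#102→#101→#103→#104: 11+1+14+7 = 33
Depot→#102→#101→#104→#103: 11+1+13+7 = 32
Depot→#102→#103→#101→#104: 11+15+14+13 = 53
Depot→#102→#103→#104→#101: 11+15+7+13 = 46
Depot→#102→#104→#101→#103: 11+12+13+14 = 50
Depot→#102→#104→#103→#101: 11+12+7+14 = 44
Depot→#103→#101→#102→#104: 8+14+1+12 = 35
Depot→#103→#101→#104→#102: 8+14+13+12 = 47
… (10 more)
Depot→#104→#103→#101→#102: 3+7+14+1 = 25  ← best
The minimum is 25.
One shortest path: Depot → #104 → #103 → #101 → #102.

Minimum one-way distance = 25 blocks.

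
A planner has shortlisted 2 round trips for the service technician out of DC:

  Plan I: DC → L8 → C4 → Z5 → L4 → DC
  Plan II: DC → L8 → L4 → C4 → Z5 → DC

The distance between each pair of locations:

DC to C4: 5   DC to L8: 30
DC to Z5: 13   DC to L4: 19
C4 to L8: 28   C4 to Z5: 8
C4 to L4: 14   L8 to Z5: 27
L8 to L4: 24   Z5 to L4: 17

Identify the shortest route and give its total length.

Plan I: 30 + 28 + 8 + 17 + 19 = 102
Plan II: 30 + 24 + 14 + 8 + 13 = 89

89 — Plan II is the shortest.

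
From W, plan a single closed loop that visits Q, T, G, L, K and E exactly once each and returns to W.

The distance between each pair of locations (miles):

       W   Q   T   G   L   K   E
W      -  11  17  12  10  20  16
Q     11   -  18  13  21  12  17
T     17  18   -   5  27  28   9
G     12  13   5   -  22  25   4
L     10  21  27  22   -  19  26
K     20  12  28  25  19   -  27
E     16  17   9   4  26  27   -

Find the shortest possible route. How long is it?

Shortest round trip = 84 miles.

With 6 stops there are 6!/2 = 360 distinct round trips (a route and its reverse cost the same).
W - Q - T - G - L - K - E - W: 11+18+5+22+19+27+16 = 118
W - Q - T - G - L - E - K - W: 11+18+5+22+26+27+20 = 129
W - Q - T - G - K - L - E - W: 11+18+5+25+19+26+16 = 120
W - Q - T - G - K - E - L - W: 11+18+5+25+27+26+10 = 122
W - Q - T - G - E - L - K - W: 11+18+5+4+26+19+20 = 103
W - Q - T - G - E - K - L - W: 11+18+5+4+27+19+10 = 94
W - Q - T - L - G - K - E - W: 11+18+27+22+25+27+16 = 146
W - Q - T - L - G - E - K - W: 11+18+27+22+4+27+20 = 129
… (352 more)
W - T - G - E - Q - K - L - W: 17+5+4+17+12+19+10 = 84  ← best
The minimum is 84.
One optimal route: W → T → G → E → Q → K → L → W (or its reverse).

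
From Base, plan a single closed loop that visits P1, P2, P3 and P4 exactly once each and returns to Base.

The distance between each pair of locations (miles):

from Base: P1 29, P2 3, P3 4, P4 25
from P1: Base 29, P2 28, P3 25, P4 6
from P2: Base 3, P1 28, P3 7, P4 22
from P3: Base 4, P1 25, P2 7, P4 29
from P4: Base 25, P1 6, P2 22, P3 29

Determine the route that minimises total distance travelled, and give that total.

60 miles — the shortest possible round trip.

With 4 stops there are 4!/2 = 12 distinct round trips (a route and its reverse cost the same).
Base → P1 → P2 → P3 → P4 → Base: 29+28+7+29+25 = 118
Base → P1 → P2 → P4 → P3 → Base: 29+28+22+29+4 = 112
Base → P1 → P3 → P2 → P4 → Base: 29+25+7+22+25 = 108
Base → P1 → P3 → P4 → P2 → Base: 29+25+29+22+3 = 108
Base → P1 → P4 → P2 → P3 → Base: 29+6+22+7+4 = 68
Base → P1 → P4 → P3 → P2 → Base: 29+6+29+7+3 = 74
Base → P2 → P1 → P3 → P4 → Base: 3+28+25+29+25 = 110
Base → P2 → P1 → P4 → P3 → Base: 3+28+6+29+4 = 70
Base → P2 → P3 → P1 → P4 → Base: 3+7+25+6+25 = 66
Base → P2 → P4 → P1 → P3 → Base: 3+22+6+25+4 = 60
Base → P3 → P1 → P2 → P4 → Base: 4+25+28+22+25 = 104
Base → P3 → P2 → P1 → P4 → Base: 4+7+28+6+25 = 70
The minimum is 60.
One optimal route: Base → P2 → P4 → P1 → P3 → Base (or its reverse).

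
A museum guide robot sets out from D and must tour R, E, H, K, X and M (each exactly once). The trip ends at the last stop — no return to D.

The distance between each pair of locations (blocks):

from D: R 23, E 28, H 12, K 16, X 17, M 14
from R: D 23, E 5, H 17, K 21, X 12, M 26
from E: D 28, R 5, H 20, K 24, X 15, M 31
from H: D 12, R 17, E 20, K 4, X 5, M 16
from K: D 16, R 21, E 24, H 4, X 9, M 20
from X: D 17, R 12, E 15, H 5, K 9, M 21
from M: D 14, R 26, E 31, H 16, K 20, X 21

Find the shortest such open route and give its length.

There are 6! = 720 possible orderings.
D→R→E→H→K→X→M: 23+5+20+4+9+21 = 82
D→R→E→H→K→M→X: 23+5+20+4+20+21 = 93
D→R→E→H→X→K→M: 23+5+20+5+9+20 = 82
D→R→E→H→X→M→K: 23+5+20+5+21+20 = 94
D→R→E→H→M→K→X: 23+5+20+16+20+9 = 93
D→R→E→H→M→X→K: 23+5+20+16+21+9 = 94
D→R→E→K→H→X→M: 23+5+24+4+5+21 = 82
D→R→E→K→H→M→X: 23+5+24+4+16+21 = 93
… (712 more)
D→M→H→K→X→R→E: 14+16+4+9+12+5 = 60  ← best
The minimum is 60.
One shortest path: D → M → H → K → X → R → E.

Minimum one-way distance = 60 blocks.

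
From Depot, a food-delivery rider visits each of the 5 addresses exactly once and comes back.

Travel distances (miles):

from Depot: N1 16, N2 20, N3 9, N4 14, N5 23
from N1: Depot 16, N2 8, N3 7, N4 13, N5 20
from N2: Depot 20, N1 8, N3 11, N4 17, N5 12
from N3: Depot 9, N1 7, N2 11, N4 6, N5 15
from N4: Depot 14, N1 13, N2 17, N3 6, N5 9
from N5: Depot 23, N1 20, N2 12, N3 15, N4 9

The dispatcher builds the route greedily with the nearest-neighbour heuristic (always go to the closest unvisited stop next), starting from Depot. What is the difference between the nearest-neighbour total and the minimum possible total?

Depot: N3=9, N4=14, N1=16, N2=20, N5=23 ⇒ N3
N3: N4=6, N1=7, N2=11, N5=15 ⇒ N4
N4: N5=9, N1=13, N2=17 ⇒ N5
N5: N2=12, N1=20 ⇒ N2
N2: N1=8 ⇒ N1
NN route Depot → N3 → N4 → N5 → N2 → N1 → Depot costs 60.
Optimal: Depot → N3 → N1 → N2 → N5 → N4 → Depot costs 59 (by enumerating all 60 distinct tours).
Excess = 60 − 59 = 1.

1 miles longer than the optimal tour.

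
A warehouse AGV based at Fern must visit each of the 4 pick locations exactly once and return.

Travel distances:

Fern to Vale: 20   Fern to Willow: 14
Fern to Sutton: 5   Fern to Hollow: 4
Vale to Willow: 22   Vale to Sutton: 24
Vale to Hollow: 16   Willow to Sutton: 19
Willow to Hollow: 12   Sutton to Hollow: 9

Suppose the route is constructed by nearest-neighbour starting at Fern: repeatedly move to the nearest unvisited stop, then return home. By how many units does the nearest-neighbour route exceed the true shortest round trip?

The nearest-neighbour route is 8 longer than optimal.

From Fern: Hollow=4, Sutton=5, Willow=14, Vale=20 → choose Hollow (4).
From Hollow: Sutton=9, Willow=12, Vale=16 → choose Sutton (9).
From Sutton: Willow=19, Vale=24 → choose Willow (19).
From Willow: Vale=22 → choose Vale (22).
NN route Fern → Hollow → Sutton → Willow → Vale → Fern costs 74.
Optimal: Fern → Willow → Vale → Hollow → Sutton → Fern costs 66 (by enumerating all 12 distinct tours).
Excess = 74 − 66 = 8.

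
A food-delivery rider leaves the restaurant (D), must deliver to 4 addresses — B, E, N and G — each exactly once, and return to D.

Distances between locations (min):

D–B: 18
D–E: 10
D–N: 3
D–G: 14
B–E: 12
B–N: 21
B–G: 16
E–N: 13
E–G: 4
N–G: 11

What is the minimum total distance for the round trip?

With 4 stops there are 4!/2 = 12 distinct round trips (a route and its reverse cost the same).
D-B-E-N-G-D: 18+12+13+11+14 = 68
D-B-E-G-N-D: 18+12+4+11+3 = 48
D-B-N-E-G-D: 18+21+13+4+14 = 70
D-B-N-G-E-D: 18+21+11+4+10 = 64
D-B-G-E-N-D: 18+16+4+13+3 = 54
D-B-G-N-E-D: 18+16+11+13+10 = 68
D-E-B-N-G-D: 10+12+21+11+14 = 68
D-E-B-G-N-D: 10+12+16+11+3 = 52
D-E-N-B-G-D: 10+13+21+16+14 = 74
D-E-G-B-N-D: 10+4+16+21+3 = 54
D-N-B-E-G-D: 3+21+12+4+14 = 54
D-N-E-B-G-D: 3+13+12+16+14 = 58
The minimum is 48.
One optimal route: D → B → E → G → N → D (or its reverse).

48 min — the shortest possible round trip.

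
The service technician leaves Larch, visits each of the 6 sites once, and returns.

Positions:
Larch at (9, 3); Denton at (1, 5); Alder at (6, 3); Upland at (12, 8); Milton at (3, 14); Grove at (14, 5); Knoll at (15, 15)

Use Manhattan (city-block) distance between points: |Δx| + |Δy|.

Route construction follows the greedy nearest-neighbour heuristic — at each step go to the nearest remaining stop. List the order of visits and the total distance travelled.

At Larch the remaining stops are Alder 3, Grove 7, Upland 8, Denton 10, Milton 17, Knoll 18; go to Alder.
At Alder the remaining stops are Denton 7, Grove 10, Upland 11, Milton 14, Knoll 21; go to Denton.
At Denton the remaining stops are Milton 11, Grove 13, Upland 14, Knoll 24; go to Milton.
At Milton the remaining stops are Knoll 13, Upland 15, Grove 20; go to Knoll.
At Knoll the remaining stops are Upland 10, Grove 11; go to Upland.
At Upland the remaining stops are Grove 5; go to Grove.
Return Grove→Larch: 7.
Total = 3 + 7 + 11 + 13 + 10 + 5 + 7 = 56.

56 along Larch → Alder → Denton → Milton → Knoll → Upland → Grove → Larch.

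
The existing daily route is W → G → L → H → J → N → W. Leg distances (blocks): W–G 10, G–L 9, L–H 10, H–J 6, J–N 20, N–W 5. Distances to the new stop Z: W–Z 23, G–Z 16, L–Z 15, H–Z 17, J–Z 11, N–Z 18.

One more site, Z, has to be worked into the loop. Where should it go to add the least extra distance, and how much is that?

Adding 9 blocks by placing Z on the J–N leg.

Insertion cost between consecutive stops i–j is d(i,Z) + d(Z,j) − d(i,j):
  between W and G: 23 + 16 − 10 = 29
  between G and L: 16 + 15 − 9 = 22
  between L and H: 15 + 17 − 10 = 22
  between H and J: 17 + 11 − 6 = 22
  between J and N: 11 + 18 − 20 = 9
  between N and W: 18 + 23 − 5 = 36
Cheapest insertion is between J and N, adding 9.
New total = 60 + 9 = 69.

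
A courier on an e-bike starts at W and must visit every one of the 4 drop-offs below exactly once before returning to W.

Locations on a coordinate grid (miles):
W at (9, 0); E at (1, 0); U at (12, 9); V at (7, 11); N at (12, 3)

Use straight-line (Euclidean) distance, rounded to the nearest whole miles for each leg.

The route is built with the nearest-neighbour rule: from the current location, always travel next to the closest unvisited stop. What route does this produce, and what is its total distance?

Nearest-neighbour total = 36 miles; route W → N → U → V → E → W.

From W: distances to unvisited — N=4, E=8, U=9, V=11. Nearest is N (4).
From N: distances to unvisited — U=6, V=9, E=11. Nearest is U (6).
From U: distances to unvisited — V=5, E=14. Nearest is V (5).
From V: distances to unvisited — E=13. Nearest is E (13).
Return E→W: 8.
Total = 4 + 6 + 5 + 13 + 8 = 36.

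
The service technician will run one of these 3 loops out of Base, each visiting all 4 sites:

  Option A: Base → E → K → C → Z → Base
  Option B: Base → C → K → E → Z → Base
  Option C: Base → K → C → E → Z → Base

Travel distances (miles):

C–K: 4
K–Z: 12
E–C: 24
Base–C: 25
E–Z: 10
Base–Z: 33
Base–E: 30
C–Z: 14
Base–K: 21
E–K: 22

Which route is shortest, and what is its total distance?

Option A: 30 + 22 + 4 + 14 + 33 = 103
Option B: 25 + 4 + 22 + 10 + 33 = 94
Option C: 21 + 4 + 24 + 10 + 33 = 92

Shortest is Option C, total 92 miles.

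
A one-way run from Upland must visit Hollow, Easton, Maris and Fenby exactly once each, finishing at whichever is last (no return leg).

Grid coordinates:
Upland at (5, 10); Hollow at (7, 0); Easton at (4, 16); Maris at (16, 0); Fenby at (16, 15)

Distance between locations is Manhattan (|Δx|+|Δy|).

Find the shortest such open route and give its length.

Minimum one-way distance = 44.

There are 4! = 24 possible orderings.
Upland - Hollow - Easton - Maris - Fenby: 12+19+28+15 = 74
Upland - Hollow - Easton - Fenby - Maris: 12+19+13+15 = 59
Upland - Hollow - Maris - Easton - Fenby: 12+9+28+13 = 62
Upland - Hollow - Maris - Fenby - Easton: 12+9+15+13 = 49
Upland - Hollow - Fenby - Easton - Maris: 12+24+13+28 = 77
Upland - Hollow - Fenby - Maris - Easton: 12+24+15+28 = 79
Upland - Easton - Hollow - Maris - Fenby: 7+19+9+15 = 50
Upland - Easton - Hollow - Fenby - Maris: 7+19+24+15 = 65
Upland - Easton - Maris - Hollow - Fenby: 7+28+9+24 = 68
Upland - Easton - Maris - Fenby - Hollow: 7+28+15+24 = 74
Upland - Easton - Fenby - Hollow - Maris: 7+13+24+9 = 53
Upland - Easton - Fenby - Maris - Hollow: 7+13+15+9 = 44
Upland - Maris - Hollow - Easton - Fenby: 21+9+19+13 = 62
Upland - Maris - Hollow - Fenby - Easton: 21+9+24+13 = 67
… (10 more)
The minimum is 44.
One shortest path: Upland → Easton → Fenby → Maris → Hollow.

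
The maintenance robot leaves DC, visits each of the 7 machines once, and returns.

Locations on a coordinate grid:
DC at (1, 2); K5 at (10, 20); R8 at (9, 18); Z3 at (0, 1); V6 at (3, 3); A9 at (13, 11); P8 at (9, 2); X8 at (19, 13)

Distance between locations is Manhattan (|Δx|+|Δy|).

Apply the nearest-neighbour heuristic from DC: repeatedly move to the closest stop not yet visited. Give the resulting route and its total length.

Nearest-neighbour total = 80; route DC → Z3 → V6 → P8 → A9 → X8 → R8 → K5 → DC.

From DC: distances to unvisited — Z3=2, V6=3, P8=8, A9=21, R8=24, K5=27, X8=29. Nearest is Z3 (2).
From Z3: distances to unvisited — V6=5, P8=10, A9=23, R8=26, K5=29, X8=31. Nearest is V6 (5).
From V6: distances to unvisited — P8=7, A9=18, R8=21, K5=24, X8=26. Nearest is P8 (7).
From P8: distances to unvisited — A9=13, R8=16, K5=19, X8=21. Nearest is A9 (13).
From A9: distances to unvisited — X8=8, R8=11, K5=12. Nearest is X8 (8).
From X8: distances to unvisited — R8=15, K5=16. Nearest is R8 (15).
From R8: distances to unvisited — K5=3. Nearest is K5 (3).
Return K5→DC: 27.
Total = 2 + 5 + 7 + 13 + 8 + 15 + 3 + 27 = 80.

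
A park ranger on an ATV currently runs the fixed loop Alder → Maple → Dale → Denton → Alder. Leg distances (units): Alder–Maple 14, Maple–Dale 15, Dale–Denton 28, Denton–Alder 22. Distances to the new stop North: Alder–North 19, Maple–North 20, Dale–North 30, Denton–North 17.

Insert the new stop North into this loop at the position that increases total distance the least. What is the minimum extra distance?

+14 — insert North between Denton and Alder.

Insertion cost between consecutive stops i–j is d(i,North) + d(North,j) − d(i,j):
  between Alder and Maple: 19 + 20 − 14 = 25
  between Maple and Dale: 20 + 30 − 15 = 35
  between Dale and Denton: 30 + 17 − 28 = 19
  between Denton and Alder: 17 + 19 − 22 = 14
Cheapest insertion is between Denton and Alder, adding 14.
New total = 79 + 14 = 93.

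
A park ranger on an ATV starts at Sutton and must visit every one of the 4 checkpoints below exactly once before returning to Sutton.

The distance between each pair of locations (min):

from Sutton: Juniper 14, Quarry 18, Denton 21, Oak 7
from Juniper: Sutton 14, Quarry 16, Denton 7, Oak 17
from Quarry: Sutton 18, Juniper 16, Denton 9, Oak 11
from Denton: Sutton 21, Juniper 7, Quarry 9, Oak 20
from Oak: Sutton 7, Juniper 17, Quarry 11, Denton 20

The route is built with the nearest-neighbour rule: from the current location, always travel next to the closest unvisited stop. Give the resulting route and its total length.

Sutton → [Oak:7 / Juniper:14 / Quarry:18 / Denton:21] → Oak (7)
Oak → [Quarry:11 / Juniper:17 / Denton:20] → Quarry (11)
Quarry → [Denton:9 / Juniper:16] → Denton (9)
Denton → [Juniper:7] → Juniper (7)
Return Juniper→Sutton: 14.
Total = 7 + 11 + 9 + 7 + 14 = 48.

48 min along Sutton → Oak → Quarry → Denton → Juniper → Sutton.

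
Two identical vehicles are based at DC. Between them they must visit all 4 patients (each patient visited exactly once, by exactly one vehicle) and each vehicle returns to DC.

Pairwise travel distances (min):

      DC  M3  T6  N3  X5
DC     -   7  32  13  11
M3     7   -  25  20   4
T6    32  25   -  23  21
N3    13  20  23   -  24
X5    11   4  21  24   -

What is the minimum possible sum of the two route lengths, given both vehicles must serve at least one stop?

Try each way of splitting the stops between the two vehicles (each non-empty) and, for each split, find the best tour for each vehicle:
  {M3} + {T6, N3, X5}: 14 + 68 = 82
  {T6} + {M3, N3, X5}: 64 + 48 = 112
  {M3, T6} + {N3, X5}: 64 + 48 = 112
  {N3} + {M3, T6, X5}: 26 + 64 = 90
  {M3, N3} + {T6, X5}: 40 + 64 = 104
  {T6, N3} + {M3, X5}: 68 + 22 = 90
  … (7 splits in total)
Best: vehicle 1 DC → M3 → DC = 14; vehicle 2 DC → N3 → T6 → X5 → DC = 68; combined 82.

Minimum combined distance: 82 min.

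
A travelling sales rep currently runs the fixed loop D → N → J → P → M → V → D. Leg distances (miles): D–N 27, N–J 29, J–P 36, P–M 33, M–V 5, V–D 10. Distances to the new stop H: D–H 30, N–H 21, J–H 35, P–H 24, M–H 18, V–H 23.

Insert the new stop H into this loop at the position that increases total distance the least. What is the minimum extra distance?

Insertion cost between consecutive stops i–j is d(i,H) + d(H,j) − d(i,j):
  between D and N: 30 + 21 − 27 = 24
  between N and J: 21 + 35 − 29 = 27
  between J and P: 35 + 24 − 36 = 23
  between P and M: 24 + 18 − 33 = 9
  between M and V: 18 + 23 − 5 = 36
  between V and D: 23 + 30 − 10 = 43
Cheapest insertion is between P and M, adding 9.
New total = 140 + 9 = 149.

+9 miles — insert H between P and M.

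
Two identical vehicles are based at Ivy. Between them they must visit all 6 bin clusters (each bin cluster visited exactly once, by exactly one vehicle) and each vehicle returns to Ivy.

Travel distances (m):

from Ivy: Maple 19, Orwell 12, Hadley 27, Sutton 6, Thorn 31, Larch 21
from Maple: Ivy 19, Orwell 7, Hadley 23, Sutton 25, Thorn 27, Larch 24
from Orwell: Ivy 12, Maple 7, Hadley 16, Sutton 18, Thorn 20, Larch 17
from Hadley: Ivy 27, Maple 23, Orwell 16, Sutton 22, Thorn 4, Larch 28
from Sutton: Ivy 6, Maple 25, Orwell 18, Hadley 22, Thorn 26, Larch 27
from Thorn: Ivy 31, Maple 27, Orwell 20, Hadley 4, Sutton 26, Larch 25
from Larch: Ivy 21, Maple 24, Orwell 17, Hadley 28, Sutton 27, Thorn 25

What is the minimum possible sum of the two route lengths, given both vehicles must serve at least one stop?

Minimum combined distance: 104 m.

There are 2^5 − 1 = 31 ways to divide the 6 stops into two non-empty groups. For each, the best each vehicle can do is its own shortest tour through its group:
  {Maple} + {Orwell, Hadley, Sutton, Thorn, Larch}: 38 + 86 = 124
  {Orwell} + {Maple, Hadley, Sutton, Thorn, Larch}: 24 + 100 = 124
  {Maple, Orwell} + {Hadley, Sutton, Thorn, Larch}: 38 + 78 = 116
  {Hadley} + {Maple, Orwell, Sutton, Thorn, Larch}: 54 + 100 = 154
  {Maple, Hadley} + {Orwell, Sutton, Thorn, Larch}: 69 + 86 = 155
  {Orwell, Hadley} + {Maple, Sutton, Thorn, Larch}: 55 + 100 = 155
  … (31 splits in total)
  {Sutton} + {Maple, Orwell, Hadley, Thorn, Larch}: 12 + 92 = 104  ← best
Best: vehicle 1 Ivy → Sutton → Ivy = 12; vehicle 2 Ivy → Maple → Orwell → Hadley → Thorn → Larch → Ivy = 92; combined 104.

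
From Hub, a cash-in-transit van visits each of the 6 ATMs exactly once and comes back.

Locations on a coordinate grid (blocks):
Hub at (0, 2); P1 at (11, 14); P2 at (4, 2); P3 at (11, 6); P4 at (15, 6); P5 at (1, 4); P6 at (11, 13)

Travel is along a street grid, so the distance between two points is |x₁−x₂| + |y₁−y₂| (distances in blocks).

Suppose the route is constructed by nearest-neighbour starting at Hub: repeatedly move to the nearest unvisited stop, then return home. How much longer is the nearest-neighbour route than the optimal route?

The nearest-neighbour route is 4 blocks longer than optimal.

Hub: P5=3, P2=4, P3=15, P4=19, P6=22, P1=23 ⇒ P5
P5: P2=5, P3=12, P4=16, P6=19, P1=20 ⇒ P2
P2: P3=11, P4=15, P6=18, P1=19 ⇒ P3
P3: P4=4, P6=7, P1=8 ⇒ P4
P4: P6=11, P1=12 ⇒ P6
P6: P1=1 ⇒ P1
NN route Hub → P5 → P2 → P3 → P4 → P6 → P1 → Hub costs 58.
Optimal: Hub → P2 → P1 → P6 → P3 → P4 → P5 → Hub costs 54 (by enumerating all 360 distinct tours).
Excess = 58 − 54 = 4.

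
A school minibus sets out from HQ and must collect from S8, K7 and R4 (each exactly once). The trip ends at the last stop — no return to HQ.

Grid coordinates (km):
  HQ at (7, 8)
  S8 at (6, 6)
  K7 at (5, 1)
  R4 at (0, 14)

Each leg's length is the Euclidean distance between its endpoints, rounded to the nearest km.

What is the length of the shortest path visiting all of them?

There are 3! = 6 possible orderings.
HQ→S8→K7→R4: 2+5+14 = 21
HQ→S8→R4→K7: 2+10+14 = 26
HQ→K7→S8→R4: 7+5+10 = 22
HQ→K7→R4→S8: 7+14+10 = 31
HQ→R4→S8→K7: 9+10+5 = 24
HQ→R4→K7→S8: 9+14+5 = 28
The minimum is 21.
One shortest path: HQ → S8 → K7 → R4.

21 km — the minimum one-way total.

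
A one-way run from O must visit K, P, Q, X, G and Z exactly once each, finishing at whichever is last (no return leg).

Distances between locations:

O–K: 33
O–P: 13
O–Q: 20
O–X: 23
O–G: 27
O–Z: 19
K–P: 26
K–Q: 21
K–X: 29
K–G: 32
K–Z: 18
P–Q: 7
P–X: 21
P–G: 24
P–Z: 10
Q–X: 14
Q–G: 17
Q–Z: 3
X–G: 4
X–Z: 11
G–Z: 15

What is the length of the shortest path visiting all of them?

Minimum one-way distance = 70.

There are 6! = 720 possible orderings.
O - K - P - Q - X - G - Z: 33+26+7+14+4+15 = 99
O - K - P - Q - X - Z - G: 33+26+7+14+11+15 = 106
O - K - P - Q - G - X - Z: 33+26+7+17+4+11 = 98
O - K - P - Q - G - Z - X: 33+26+7+17+15+11 = 109
O - K - P - Q - Z - X - G: 33+26+7+3+11+4 = 84
O - K - P - Q - Z - G - X: 33+26+7+3+15+4 = 88
O - K - P - X - Q - G - Z: 33+26+21+14+17+15 = 126
O - K - P - X - Q - Z - G: 33+26+21+14+3+15 = 112
… (712 more)
O - P - Q - G - X - Z - K: 13+7+17+4+11+18 = 70  ← best
The minimum is 70.
One shortest path: O → P → Q → G → X → Z → K.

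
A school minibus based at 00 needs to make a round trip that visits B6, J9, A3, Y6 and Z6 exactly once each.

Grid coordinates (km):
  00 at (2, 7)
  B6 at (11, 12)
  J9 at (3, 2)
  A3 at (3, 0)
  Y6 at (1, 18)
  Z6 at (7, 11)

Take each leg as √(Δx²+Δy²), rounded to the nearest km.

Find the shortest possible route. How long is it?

There are 60 distinct closed tours to check (reversals are equivalent).
00-B6-J9-A3-Y6-Z6-00: 10+13+2+18+9+6 = 58
00-B6-J9-A3-Z6-Y6-00: 10+13+2+12+9+11 = 57
00-B6-J9-Y6-A3-Z6-00: 10+13+16+18+12+6 = 75
00-B6-J9-Y6-Z6-A3-00: 10+13+16+9+12+7 = 67
00-B6-J9-Z6-A3-Y6-00: 10+13+10+12+18+11 = 74
00-B6-J9-Z6-Y6-A3-00: 10+13+10+9+18+7 = 67
00-B6-A3-J9-Y6-Z6-00: 10+14+2+16+9+6 = 57
00-B6-A3-J9-Z6-Y6-00: 10+14+2+10+9+11 = 56
00-B6-A3-Y6-J9-Z6-00: 10+14+18+16+10+6 = 74
00-B6-A3-Y6-Z6-J9-00: 10+14+18+9+10+5 = 66
00-B6-A3-Z6-J9-Y6-00: 10+14+12+10+16+11 = 73
00-B6-A3-Z6-Y6-J9-00: 10+14+12+9+16+5 = 66
00-B6-Y6-J9-A3-Z6-00: 10+12+16+2+12+6 = 58
00-B6-Y6-J9-Z6-A3-00: 10+12+16+10+12+7 = 67
… (46 more)
00-J9-A3-B6-Z6-Y6-00: 5+2+14+4+9+11 = 45  ← best
The minimum is 45.
One optimal route: 00 → J9 → A3 → B6 → Z6 → Y6 → 00 (or its reverse).

45 km — the shortest possible round trip.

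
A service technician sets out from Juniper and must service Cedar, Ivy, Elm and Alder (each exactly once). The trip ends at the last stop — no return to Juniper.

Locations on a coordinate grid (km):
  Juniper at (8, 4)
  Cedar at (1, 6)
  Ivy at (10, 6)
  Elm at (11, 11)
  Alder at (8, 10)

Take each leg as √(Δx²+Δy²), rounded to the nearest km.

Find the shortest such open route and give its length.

There are 4! = 24 possible orderings.
Juniper - Cedar - Ivy - Elm - Alder: 7+9+5+3 = 24
Juniper - Cedar - Ivy - Alder - Elm: 7+9+4+3 = 23
Juniper - Cedar - Elm - Ivy - Alder: 7+11+5+4 = 27
Juniper - Cedar - Elm - Alder - Ivy: 7+11+3+4 = 25
Juniper - Cedar - Alder - Ivy - Elm: 7+8+4+5 = 24
Juniper - Cedar - Alder - Elm - Ivy: 7+8+3+5 = 23
Juniper - Ivy - Cedar - Elm - Alder: 3+9+11+3 = 26
Juniper - Ivy - Cedar - Alder - Elm: 3+9+8+3 = 23
Juniper - Ivy - Elm - Cedar - Alder: 3+5+11+8 = 27
Juniper - Ivy - Elm - Alder - Cedar: 3+5+3+8 = 19
Juniper - Ivy - Alder - Cedar - Elm: 3+4+8+11 = 26
Juniper - Ivy - Alder - Elm - Cedar: 3+4+3+11 = 21
Juniper - Elm - Cedar - Ivy - Alder: 8+11+9+4 = 32
Juniper - Elm - Cedar - Alder - Ivy: 8+11+8+4 = 31
… (10 more)
The minimum is 19.
One shortest path: Juniper → Ivy → Elm → Alder → Cedar.

Minimum one-way distance = 19 km.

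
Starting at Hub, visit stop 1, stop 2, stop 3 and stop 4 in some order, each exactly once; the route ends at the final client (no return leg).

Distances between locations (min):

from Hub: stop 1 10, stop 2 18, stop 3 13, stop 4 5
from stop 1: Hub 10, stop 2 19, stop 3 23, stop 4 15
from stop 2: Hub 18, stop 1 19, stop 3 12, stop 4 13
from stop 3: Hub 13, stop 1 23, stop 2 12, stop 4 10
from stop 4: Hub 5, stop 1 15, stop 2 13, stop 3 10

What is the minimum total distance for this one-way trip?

There are 4! = 24 possible orderings.
Hub→stop 1→stop 2→stop 3→stop 4: 10+19+12+10 = 51
Hub→stop 1→stop 2→stop 4→stop 3: 10+19+13+10 = 52
Hub→stop 1→stop 3→stop 2→stop 4: 10+23+12+13 = 58
Hub→stop 1→stop 3→stop 4→stop 2: 10+23+10+13 = 56
Hub→stop 1→stop 4→stop 2→stop 3: 10+15+13+12 = 50
Hub→stop 1→stop 4→stop 3→stop 2: 10+15+10+12 = 47
Hub→stop 2→stop 1→stop 3→stop 4: 18+19+23+10 = 70
Hub→stop 2→stop 1→stop 4→stop 3: 18+19+15+10 = 62
Hub→stop 2→stop 3→stop 1→stop 4: 18+12+23+15 = 68
Hub→stop 2→stop 3→stop 4→stop 1: 18+12+10+15 = 55
Hub→stop 2→stop 4→stop 1→stop 3: 18+13+15+23 = 69
Hub→stop 2→stop 4→stop 3→stop 1: 18+13+10+23 = 64
Hub→stop 3→stop 1→stop 2→stop 4: 13+23+19+13 = 68
Hub→stop 3→stop 1→stop 4→stop 2: 13+23+15+13 = 64
… (10 more)
Hub→stop 4→stop 3→stop 2→stop 1: 5+10+12+19 = 46  ← best
The minimum is 46.
One shortest path: Hub → stop 4 → stop 3 → stop 2 → stop 1.

Shortest open route: 46 min.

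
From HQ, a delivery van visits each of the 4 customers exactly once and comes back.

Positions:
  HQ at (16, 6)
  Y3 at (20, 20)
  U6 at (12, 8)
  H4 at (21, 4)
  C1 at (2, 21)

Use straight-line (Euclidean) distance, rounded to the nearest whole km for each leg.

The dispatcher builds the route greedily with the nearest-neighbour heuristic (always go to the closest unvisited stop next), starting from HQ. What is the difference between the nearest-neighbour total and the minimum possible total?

The nearest-neighbour route is 10 km longer than optimal.

HQ: U6=4, H4=5, Y3=15, C1=21 ⇒ U6
U6: H4=10, Y3=14, C1=16 ⇒ H4
H4: Y3=16, C1=25 ⇒ Y3
Y3: C1=18 ⇒ C1
NN route HQ → U6 → H4 → Y3 → C1 → HQ costs 69.
Optimal: HQ → U6 → C1 → Y3 → H4 → HQ costs 59 (by enumerating all 12 distinct tours).
Excess = 69 − 59 = 10.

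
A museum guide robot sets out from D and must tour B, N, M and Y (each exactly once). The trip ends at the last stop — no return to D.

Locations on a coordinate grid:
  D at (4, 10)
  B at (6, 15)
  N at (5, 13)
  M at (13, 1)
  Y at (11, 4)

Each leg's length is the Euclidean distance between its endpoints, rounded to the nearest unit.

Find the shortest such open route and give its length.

Shortest open route: 21.

There are 4! = 24 possible orderings.
D - B - N - M - Y: 5+2+14+4 = 25
D - B - N - Y - M: 5+2+11+4 = 22
D - B - M - N - Y: 5+16+14+11 = 46
D - B - M - Y - N: 5+16+4+11 = 36
D - B - Y - N - M: 5+12+11+14 = 42
D - B - Y - M - N: 5+12+4+14 = 35
D - N - B - M - Y: 3+2+16+4 = 25
D - N - B - Y - M: 3+2+12+4 = 21
D - N - M - B - Y: 3+14+16+12 = 45
D - N - M - Y - B: 3+14+4+12 = 33
D - N - Y - B - M: 3+11+12+16 = 42
D - N - Y - M - B: 3+11+4+16 = 34
D - M - B - N - Y: 13+16+2+11 = 42
D - M - B - Y - N: 13+16+12+11 = 52
… (10 more)
The minimum is 21.
One shortest path: D → N → B → Y → M.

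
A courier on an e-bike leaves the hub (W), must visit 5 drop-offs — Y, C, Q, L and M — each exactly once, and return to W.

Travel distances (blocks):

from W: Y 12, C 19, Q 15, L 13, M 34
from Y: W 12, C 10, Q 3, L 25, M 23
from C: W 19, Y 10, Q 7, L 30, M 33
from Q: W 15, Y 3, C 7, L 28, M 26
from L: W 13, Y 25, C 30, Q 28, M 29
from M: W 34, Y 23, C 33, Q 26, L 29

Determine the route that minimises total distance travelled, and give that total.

W → Y → C → Q → L → M → W: 12+10+7+28+29+34 = 120
W → Y → C → Q → M → L → W: 12+10+7+26+29+13 = 97
W → Y → C → L → Q → M → W: 12+10+30+28+26+34 = 140
W → Y → C → L → M → Q → W: 12+10+30+29+26+15 = 122
W → Y → C → M → Q → L → W: 12+10+33+26+28+13 = 122
W → Y → C → M → L → Q → W: 12+10+33+29+28+15 = 127
W → Y → Q → C → L → M → W: 12+3+7+30+29+34 = 115
W → Y → Q → C → M → L → W: 12+3+7+33+29+13 = 97
W → Y → Q → L → C → M → W: 12+3+28+30+33+34 = 140
W → Y → Q → L → M → C → W: 12+3+28+29+33+19 = 124
W → Y → Q → M → C → L → W: 12+3+26+33+30+13 = 117
W → Y → Q → M → L → C → W: 12+3+26+29+30+19 = 119
W → Y → L → C → Q → M → W: 12+25+30+7+26+34 = 134
W → Y → L → C → M → Q → W: 12+25+30+33+26+15 = 141
… (46 more)
W → C → Q → Y → M → L → W: 19+7+3+23+29+13 = 94  ← best
The minimum is 94.
One optimal route: W → C → Q → Y → M → L → W (or its reverse).

Shortest round trip = 94 blocks.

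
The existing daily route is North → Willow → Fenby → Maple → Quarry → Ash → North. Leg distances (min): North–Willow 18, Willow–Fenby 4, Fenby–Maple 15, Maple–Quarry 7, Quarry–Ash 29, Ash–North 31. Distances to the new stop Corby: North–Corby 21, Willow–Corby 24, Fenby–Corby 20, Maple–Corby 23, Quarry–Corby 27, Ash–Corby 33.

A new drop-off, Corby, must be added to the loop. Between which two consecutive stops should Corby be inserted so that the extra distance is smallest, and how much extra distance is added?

+23 min — insert Corby between Ash and North.

Insertion cost between consecutive stops i–j is d(i,Corby) + d(Corby,j) − d(i,j):
  between North and Willow: 21 + 24 − 18 = 27
  between Willow and Fenby: 24 + 20 − 4 = 40
  between Fenby and Maple: 20 + 23 − 15 = 28
  between Maple and Quarry: 23 + 27 − 7 = 43
  between Quarry and Ash: 27 + 33 − 29 = 31
  between Ash and North: 33 + 21 − 31 = 23
Cheapest insertion is between Ash and North, adding 23.
New total = 104 + 23 = 127.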